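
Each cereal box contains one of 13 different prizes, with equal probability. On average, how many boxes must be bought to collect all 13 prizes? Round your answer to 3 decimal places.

41.342

After i distinct types are collected, each trial gives a new one with probability (13−i)/13, so the expected wait for the next new type is 13/(13−i).
E = 13/13 + 13/12 + 13/11 + 13/10 + 13/9 + 13/8 + 13/7 + 13/6 + 13/5 + 13/4 + 13/3 + 13/2 + 13/1 = 1145993/27720 ≈ 41.342.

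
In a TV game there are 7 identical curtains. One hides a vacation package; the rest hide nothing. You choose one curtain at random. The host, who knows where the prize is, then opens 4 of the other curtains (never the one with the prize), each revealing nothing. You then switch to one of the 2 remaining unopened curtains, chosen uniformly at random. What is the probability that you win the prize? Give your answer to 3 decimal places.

Your original curtain holds the prize with probability 1/7, so the other 6 collectively hold it with probability 6/7.
The host can always find 4 empty curtains to open, so the reveals don't change that 6/7; it is now spread over the 2 remaining unopened curtains.
P(win by switching) = (6/7) · (1/2) = 3/7 ≈ 0.429.

0.429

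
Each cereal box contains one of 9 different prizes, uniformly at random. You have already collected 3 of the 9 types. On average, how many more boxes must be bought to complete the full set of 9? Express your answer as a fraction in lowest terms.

Starting from 3 distinct types, each trial gives a new one with probability (9−i)/9 when i types are held, so the wait for the next new type is 9/(9−i).
E = 9/6 + 9/5 + 9/4 + 9/3 + 9/2 + 9/1 = 441/20.

441/20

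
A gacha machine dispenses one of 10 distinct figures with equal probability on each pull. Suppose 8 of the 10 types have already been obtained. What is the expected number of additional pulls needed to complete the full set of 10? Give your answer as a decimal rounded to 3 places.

Starting from 8 distinct types, each trial gives a new one with probability (10−i)/10 when i types are held, so the wait for the next new type is 10/(10−i).
E = 10/2 + 10/1 = 15 ≈ 15.000.

15.000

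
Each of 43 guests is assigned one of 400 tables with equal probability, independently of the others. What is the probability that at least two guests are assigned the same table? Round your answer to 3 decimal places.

0.904

It's easier to compute the probability that all 43 are distinct.
P(all distinct) = 400/400 · 399/400 · ··· · 358/400 ≈ 0.096.
So the probability of at least one match is 1 − 0.096 = 0.904.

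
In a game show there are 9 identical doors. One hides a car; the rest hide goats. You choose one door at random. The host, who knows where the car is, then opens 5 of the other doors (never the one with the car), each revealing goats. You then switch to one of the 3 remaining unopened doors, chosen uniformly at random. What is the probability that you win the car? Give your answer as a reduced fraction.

8/27

Your original door holds the car with probability 1/9, so the other 8 collectively hold it with probability 8/9.
The host can always find 5 empty doors to open, so the reveals don't change that 8/9; it is now spread over the 3 remaining unopened doors.
P(win by switching) = (8/9) · (1/3) = 8/27.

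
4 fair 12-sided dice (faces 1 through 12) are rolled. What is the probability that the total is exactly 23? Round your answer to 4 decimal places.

There are 12^4 = 20736 equally likely outcomes.
The number of ordered 4-tuples from {1,…,12} summing to 23 is 1060.
P(sum = 23) = 1060/20736 = 265/5184 ≈ 0.0511.

0.0511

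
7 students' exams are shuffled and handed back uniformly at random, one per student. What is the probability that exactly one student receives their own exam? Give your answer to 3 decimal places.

0.368

Choose which one is fixed: C(7,1) = 7 ways.
The remaining 6 must have no fixed point: D(6) = 265.
P = 7·265/5040 = 53/144 ≈ 0.368.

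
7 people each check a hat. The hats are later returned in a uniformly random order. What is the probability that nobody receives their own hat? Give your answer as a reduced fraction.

103/280

This is the derangement probability: permutations of 7 with no fixed point.
D(7) = 7! · (1 − 1/1! + 1/2! − ··· + (−1)^7/7!) = 1854.
P = 1854/5040 = 103/280.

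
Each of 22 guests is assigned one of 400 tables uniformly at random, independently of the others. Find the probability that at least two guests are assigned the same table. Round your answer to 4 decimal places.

It's easier to compute the probability that all 22 are distinct.
P(all distinct) = 400/400 · 399/400 · ··· · 379/400 ≈ 0.5554.
So the probability of at least one match is 1 − 0.5554 = 0.4446.

0.4446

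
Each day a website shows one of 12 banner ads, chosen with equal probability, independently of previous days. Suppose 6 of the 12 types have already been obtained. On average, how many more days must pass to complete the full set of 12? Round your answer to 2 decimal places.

29.40

Starting from 6 distinct types, each trial gives a new one with probability (12−i)/12 when i types are held, so the wait for the next new type is 12/(12−i).
E = 12/6 + 12/5 + 12/4 + 12/3 + 12/2 + 12/1 = 147/5 ≈ 29.40.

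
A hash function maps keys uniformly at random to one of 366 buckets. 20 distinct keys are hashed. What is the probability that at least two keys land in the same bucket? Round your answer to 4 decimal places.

0.4106

It's easier to compute the probability that all 20 are distinct.
P(all distinct) = 366/366 · 365/366 · ··· · 347/366 ≈ 0.5894.
So the probability of at least one match is 1 − 0.5894 = 0.4106.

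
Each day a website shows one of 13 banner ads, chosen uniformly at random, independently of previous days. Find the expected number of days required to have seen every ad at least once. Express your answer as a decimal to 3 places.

After i distinct types are collected, each trial gives a new one with probability (13−i)/13, so the expected wait for the next new type is 13/(13−i).
E = 13/13 + 13/12 + 13/11 + 13/10 + 13/9 + 13/8 + 13/7 + 13/6 + 13/5 + 13/4 + 13/3 + 13/2 + 13/1 = 1145993/27720 ≈ 41.342.

41.342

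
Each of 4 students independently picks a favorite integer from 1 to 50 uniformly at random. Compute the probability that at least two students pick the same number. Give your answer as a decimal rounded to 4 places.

It's easier to compute the probability that all 4 are distinct.
P(all distinct) = 50/50 · 49/50 · ··· · 47/50 ≈ 0.8844.
So the probability of at least one match is 1 − 0.8844 = 0.1156.

0.1156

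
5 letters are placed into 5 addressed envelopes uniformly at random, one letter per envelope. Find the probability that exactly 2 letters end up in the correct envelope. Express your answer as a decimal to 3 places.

0.167

Choose which 2 of the 5 are fixed: C(5,2) = 10 ways.
The remaining 3 must have no fixed point: D(3) = 2.
P = 10·2/120 = 1/6 ≈ 0.167.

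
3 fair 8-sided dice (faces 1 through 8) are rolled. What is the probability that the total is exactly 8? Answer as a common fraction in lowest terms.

21/512

There are 8^3 = 512 equally likely outcomes.
The number of ordered 3-tuples from {1,…,8} summing to 8 is 21.
P(sum = 8) = 21/512.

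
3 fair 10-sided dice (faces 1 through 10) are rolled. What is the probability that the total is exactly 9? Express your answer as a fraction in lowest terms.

7/250

There are 10^3 = 1000 equally likely outcomes.
The number of ordered 3-tuples from {1,…,10} summing to 9 is 28.
P(sum = 9) = 28/1000 = 7/250.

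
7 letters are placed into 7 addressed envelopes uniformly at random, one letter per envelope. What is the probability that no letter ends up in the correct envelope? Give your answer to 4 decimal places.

0.3679

This is the derangement probability: permutations of 7 with no fixed point.
D(7) = 7! · (1 − 1/1! + 1/2! − ··· + (−1)^7/7!) = 1854.
P = 1854/5040 = 103/280 ≈ 0.3679.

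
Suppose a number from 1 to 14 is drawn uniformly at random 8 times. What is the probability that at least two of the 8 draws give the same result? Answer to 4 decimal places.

0.9180

P(all 8 different) = 14/14 · 13/14 · ··· · 7/14 ≈ 0.0820.
P(at least two equal) = 1 − 0.0820 = 0.9180.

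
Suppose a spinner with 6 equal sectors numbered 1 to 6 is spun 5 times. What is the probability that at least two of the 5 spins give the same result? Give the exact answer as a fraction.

49/54

P(all 5 different) = 6/6 · 5/6 · ··· · 2/6 = 5/54.
P(at least two equal) = 1 − 5/54 = 49/54.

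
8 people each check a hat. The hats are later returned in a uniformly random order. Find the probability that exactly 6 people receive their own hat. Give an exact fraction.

Choose which 6 of the 8 are fixed: C(8,6) = 28 ways.
The remaining 2 must have no fixed point: D(2) = 1.
P = 28·1/40320 = 1/1440.

1/1440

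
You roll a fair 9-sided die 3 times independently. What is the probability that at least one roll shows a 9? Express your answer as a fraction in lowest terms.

P(no roll shows a 9) = (8/9)^3 = 512/729.
P(at least one) = 1 − 512/729 = 217/729.

217/729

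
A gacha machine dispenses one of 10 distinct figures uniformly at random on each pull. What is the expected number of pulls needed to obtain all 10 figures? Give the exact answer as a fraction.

7381/252

After i distinct types are collected, each trial gives a new one with probability (10−i)/10, so the expected wait for the next new type is 10/(10−i).
E = 10/10 + 10/9 + 10/8 + 10/7 + 10/6 + 10/5 + 10/4 + 10/3 + 10/2 + 10/1 = 7381/252.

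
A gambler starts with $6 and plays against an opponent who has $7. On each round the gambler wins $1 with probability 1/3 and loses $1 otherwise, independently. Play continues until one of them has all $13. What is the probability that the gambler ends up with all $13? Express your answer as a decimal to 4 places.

Let r = q/p = (2/3)/(1/3) = 2. The recurrence P(i) = p·P(i+1) + q·P(i−1) with P(0)=0, P(13)=1 gives P(i) = (1 − r^i)/(1 − r^13).
P(6) = (1 − (2)^6) / (1 − (2)^13) = 63/8191 ≈ 0.0077.

0.0077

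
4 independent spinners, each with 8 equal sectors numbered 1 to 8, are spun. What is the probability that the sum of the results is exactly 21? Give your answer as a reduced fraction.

71/1024

There are 8^4 = 4096 equally likely outcomes.
The number of ordered 4-tuples from {1,…,8} summing to 21 is 284.
P(sum = 21) = 284/4096 = 71/1024.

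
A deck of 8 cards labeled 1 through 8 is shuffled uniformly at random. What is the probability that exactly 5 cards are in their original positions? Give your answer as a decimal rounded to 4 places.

0.0028

Choose which 5 of the 8 are fixed: C(8,5) = 56 ways.
The remaining 3 must have no fixed point: D(3) = 2.
P = 56·2/40320 = 1/360 ≈ 0.0028.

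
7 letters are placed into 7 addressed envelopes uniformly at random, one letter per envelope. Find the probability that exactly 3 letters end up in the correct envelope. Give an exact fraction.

Choose which 3 of the 7 are fixed: C(7,3) = 35 ways.
The remaining 4 must have no fixed point: D(4) = 9.
P = 35·9/5040 = 1/16.

1/16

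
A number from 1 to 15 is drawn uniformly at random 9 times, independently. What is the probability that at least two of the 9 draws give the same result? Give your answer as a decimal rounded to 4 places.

P(all 9 different) = 15/15 · 14/15 · ··· · 7/15 ≈ 0.0472.
P(at least two equal) = 1 − 0.0472 = 0.9528.

0.9528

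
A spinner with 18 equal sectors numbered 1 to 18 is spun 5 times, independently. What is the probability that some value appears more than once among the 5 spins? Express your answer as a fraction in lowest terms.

997/2187

P(all 5 different) = 18/18 · 17/18 · ··· · 14/18 = 1190/2187.
P(at least two equal) = 1 − 1190/2187 = 997/2187.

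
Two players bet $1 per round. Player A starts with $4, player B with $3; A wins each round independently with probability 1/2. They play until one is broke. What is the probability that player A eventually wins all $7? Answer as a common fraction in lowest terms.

With a fair step, P(i) = ½P(i−1) + ½P(i+1) with P(0)=0, P(7)=1 has the linear solution P(i) = i/7.
P(4) = 4/7.

4/7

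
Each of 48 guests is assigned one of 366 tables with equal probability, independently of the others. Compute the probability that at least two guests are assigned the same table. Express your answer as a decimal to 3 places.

0.960

It's easier to compute the probability that all 48 are distinct.
P(all distinct) = 366/366 · 365/366 · ··· · 319/366 ≈ 0.040.
So the probability of at least one match is 1 − 0.040 = 0.960.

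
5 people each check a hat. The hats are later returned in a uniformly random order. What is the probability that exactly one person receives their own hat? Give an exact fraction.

3/8

Choose which one is fixed: C(5,1) = 5 ways.
The remaining 4 must have no fixed point: D(4) = 9.
P = 5·9/120 = 3/8.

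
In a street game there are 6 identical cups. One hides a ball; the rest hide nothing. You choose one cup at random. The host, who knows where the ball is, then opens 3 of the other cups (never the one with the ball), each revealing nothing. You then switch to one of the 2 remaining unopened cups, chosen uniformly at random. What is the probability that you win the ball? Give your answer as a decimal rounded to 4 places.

0.4167

Your original cup holds the ball with probability 1/6, so the other 5 collectively hold it with probability 5/6.
The host can always find 3 empty cups to open, so the reveals don't change that 5/6; it is now spread over the 2 remaining unopened cups.
P(win by switching) = (5/6) · (1/2) = 5/12 ≈ 0.4167.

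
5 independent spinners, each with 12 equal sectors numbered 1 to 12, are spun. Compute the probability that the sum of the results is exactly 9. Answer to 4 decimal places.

There are 12^5 = 248832 equally likely outcomes.
The number of ordered 5-tuples from {1,…,12} summing to 9 is 70.
P(sum = 9) = 70/248832 = 35/124416 ≈ 0.0003.

0.0003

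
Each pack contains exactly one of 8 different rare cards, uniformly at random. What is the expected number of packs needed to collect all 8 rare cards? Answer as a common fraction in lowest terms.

After i distinct types are collected, each trial gives a new one with probability (8−i)/8, so the expected wait for the next new type is 8/(8−i).
E = 8/8 + 8/7 + 8/6 + 8/5 + 8/4 + 8/3 + 8/2 + 8/1 = 761/35.

761/35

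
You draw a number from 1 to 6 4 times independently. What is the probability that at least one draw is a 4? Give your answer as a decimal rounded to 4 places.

0.5177

P(no draw is a 4) = (5/6)^4 ≈ 0.4823.
P(at least one) = 1 − 0.4823 = 0.5177.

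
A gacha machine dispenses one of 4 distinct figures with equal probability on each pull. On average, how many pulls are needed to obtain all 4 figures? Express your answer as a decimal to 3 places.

8.333

After i distinct types are collected, each trial gives a new one with probability (4−i)/4, so the expected wait for the next new type is 4/(4−i).
E = 4/4 + 4/3 + 4/2 + 4/1 = 25/3 ≈ 8.333.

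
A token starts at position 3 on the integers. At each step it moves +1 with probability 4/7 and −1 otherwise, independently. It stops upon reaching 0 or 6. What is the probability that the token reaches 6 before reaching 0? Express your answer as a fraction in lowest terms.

Let r = q/p = (3/7)/(4/7) = 3/4. The recurrence P(i) = p·P(i+1) + q·P(i−1) with P(0)=0, P(6)=1 gives P(i) = (1 − r^i)/(1 − r^6).
P(3) = (1 − (3/4)^3) / (1 − (3/4)^6) = 64/91.

64/91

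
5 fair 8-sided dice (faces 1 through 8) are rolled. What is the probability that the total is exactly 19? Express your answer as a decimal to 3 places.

There are 8^5 = 32768 equally likely outcomes.
The number of ordered 5-tuples from {1,…,8} summing to 19 is 2010.
P(sum = 19) = 2010/32768 = 1005/16384 ≈ 0.061.

0.061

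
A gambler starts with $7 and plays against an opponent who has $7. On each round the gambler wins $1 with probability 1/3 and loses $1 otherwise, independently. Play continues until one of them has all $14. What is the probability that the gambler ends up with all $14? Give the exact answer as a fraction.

1/129

Let r = q/p = (2/3)/(1/3) = 2. The recurrence P(i) = p·P(i+1) + q·P(i−1) with P(0)=0, P(14)=1 gives P(i) = (1 − r^i)/(1 − r^14).
P(7) = (1 − (2)^7) / (1 − (2)^14) = 1/129.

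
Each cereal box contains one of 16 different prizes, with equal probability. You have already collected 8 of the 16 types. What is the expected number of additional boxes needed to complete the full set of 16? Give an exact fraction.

Starting from 8 distinct types, each trial gives a new one with probability (16−i)/16 when i types are held, so the wait for the next new type is 16/(16−i).
E = 16/8 + 16/7 + 16/6 + 16/5 + 16/4 + 16/3 + 16/2 + 16/1 = 1522/35.

1522/35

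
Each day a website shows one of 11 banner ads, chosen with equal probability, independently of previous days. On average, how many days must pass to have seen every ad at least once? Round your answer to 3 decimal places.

33.219

After i distinct types are collected, each trial gives a new one with probability (11−i)/11, so the expected wait for the next new type is 11/(11−i).
E = 11/11 + 11/10 + 11/9 + 11/8 + 11/7 + 11/6 + 11/5 + 11/4 + 11/3 + 11/2 + 11/1 = 83711/2520 ≈ 33.219.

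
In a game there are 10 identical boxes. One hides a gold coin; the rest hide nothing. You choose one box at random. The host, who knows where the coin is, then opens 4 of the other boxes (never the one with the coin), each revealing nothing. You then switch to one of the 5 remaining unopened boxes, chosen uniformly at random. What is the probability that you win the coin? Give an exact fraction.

Your original box holds the coin with probability 1/10, so the other 9 collectively hold it with probability 9/10.
The host can always find 4 empty boxes to open, so the reveals don't change that 9/10; it is now spread over the 5 remaining unopened boxes.
P(win by switching) = (9/10) · (1/5) = 9/50.

9/50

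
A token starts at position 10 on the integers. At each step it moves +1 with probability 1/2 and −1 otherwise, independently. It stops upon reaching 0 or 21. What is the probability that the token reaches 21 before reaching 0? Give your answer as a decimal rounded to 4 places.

0.4762

With a fair step, P(i) = ½P(i−1) + ½P(i+1) with P(0)=0, P(21)=1 has the linear solution P(i) = i/21.
P(10) = 10/21 ≈ 0.4762.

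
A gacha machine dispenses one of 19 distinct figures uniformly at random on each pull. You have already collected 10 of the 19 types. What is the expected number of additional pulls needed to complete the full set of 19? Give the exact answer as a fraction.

Starting from 10 distinct types, each trial gives a new one with probability (19−i)/19 when i types are held, so the wait for the next new type is 19/(19−i).
E = 19/9 + 19/8 + 19/7 + 19/6 + 19/5 + 19/4 + 19/3 + 19/2 + 19/1 = 135451/2520.

135451/2520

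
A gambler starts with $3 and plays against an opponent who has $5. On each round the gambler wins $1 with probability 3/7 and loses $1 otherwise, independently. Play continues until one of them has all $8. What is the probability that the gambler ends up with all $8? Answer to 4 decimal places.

0.1525

Let r = q/p = (4/7)/(3/7) = 4/3. The recurrence P(i) = p·P(i+1) + q·P(i−1) with P(0)=0, P(8)=1 gives P(i) = (1 − r^i)/(1 − r^8).
P(3) = (1 − (4/3)^3) / (1 − (4/3)^8) = 8991/58975 ≈ 0.1525.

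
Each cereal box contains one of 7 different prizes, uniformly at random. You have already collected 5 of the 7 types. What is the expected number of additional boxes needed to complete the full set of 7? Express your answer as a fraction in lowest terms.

21/2

Starting from 5 distinct types, each trial gives a new one with probability (7−i)/7 when i types are held, so the wait for the next new type is 7/(7−i).
E = 7/2 + 7/1 = 21/2.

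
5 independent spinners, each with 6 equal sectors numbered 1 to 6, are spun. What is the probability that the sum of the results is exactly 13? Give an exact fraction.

There are 6^5 = 7776 equally likely outcomes.
The number of ordered 5-tuples from {1,…,6} summing to 13 is 420.
P(sum = 13) = 420/7776 = 35/648.

35/648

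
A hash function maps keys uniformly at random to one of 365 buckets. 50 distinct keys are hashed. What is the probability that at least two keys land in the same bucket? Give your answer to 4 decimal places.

0.9704

It's easier to compute the probability that all 50 are distinct.
P(all distinct) = 365/365 · 364/365 · ··· · 316/365 ≈ 0.0296.
So the probability of at least one match is 1 − 0.0296 = 0.9704.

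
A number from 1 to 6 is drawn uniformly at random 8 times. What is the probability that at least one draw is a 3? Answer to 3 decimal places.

P(no draw is a 3) = (5/6)^8 ≈ 0.233.
P(at least one) = 1 − 0.233 = 0.767.

0.767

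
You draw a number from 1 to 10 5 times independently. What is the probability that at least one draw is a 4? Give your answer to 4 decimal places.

0.4095

P(no draw is a 4) = (9/10)^5 ≈ 0.5905.
P(at least one) = 1 − 0.5905 = 0.4095.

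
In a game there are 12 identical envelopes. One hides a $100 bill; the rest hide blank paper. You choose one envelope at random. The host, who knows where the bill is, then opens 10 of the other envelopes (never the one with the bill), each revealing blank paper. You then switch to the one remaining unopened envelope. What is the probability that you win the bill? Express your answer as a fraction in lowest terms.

11/12

Your original envelope holds the bill with probability 1/12, so the other 11 collectively hold it with probability 11/12.
The host can always find 10 empty envelopes to open, so the reveals don't change that 11/12; it is now spread over the 1 remaining unopened envelope.
P(win by switching) = (11/12) · (1/1) = 11/12.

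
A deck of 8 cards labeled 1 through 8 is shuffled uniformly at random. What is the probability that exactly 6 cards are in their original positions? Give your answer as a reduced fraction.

Choose which 6 of the 8 are fixed: C(8,6) = 28 ways.
The remaining 2 must have no fixed point: D(2) = 1.
P = 28·1/40320 = 1/1440.

1/1440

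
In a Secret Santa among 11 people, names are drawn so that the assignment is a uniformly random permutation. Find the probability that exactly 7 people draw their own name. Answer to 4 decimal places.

0.0001

Choose which 7 of the 11 are fixed: C(11,7) = 330 ways.
The remaining 4 must have no fixed point: D(4) = 9.
P = 330·9/39916800 = 1/13440 ≈ 0.0001.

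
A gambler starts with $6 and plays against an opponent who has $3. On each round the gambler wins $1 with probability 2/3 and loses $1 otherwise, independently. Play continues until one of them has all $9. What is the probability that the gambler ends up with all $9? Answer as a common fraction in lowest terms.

72/73

Let r = q/p = (1/3)/(2/3) = 1/2. The recurrence P(i) = p·P(i+1) + q·P(i−1) with P(0)=0, P(9)=1 gives P(i) = (1 − r^i)/(1 − r^9).
P(6) = (1 − (1/2)^6) / (1 − (1/2)^9) = 72/73.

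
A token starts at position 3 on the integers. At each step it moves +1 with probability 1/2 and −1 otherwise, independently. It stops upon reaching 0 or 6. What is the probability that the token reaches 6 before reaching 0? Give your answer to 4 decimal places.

With a fair step, P(i) = ½P(i−1) + ½P(i+1) with P(0)=0, P(6)=1 has the linear solution P(i) = i/6.
P(3) = 3/6 = 1/2 ≈ 0.5000.

0.5000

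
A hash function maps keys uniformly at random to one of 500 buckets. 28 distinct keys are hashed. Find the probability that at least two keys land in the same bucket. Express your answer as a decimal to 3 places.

It's easier to compute the probability that all 28 are distinct.
P(all distinct) = 500/500 · 499/500 · ··· · 473/500 ≈ 0.463.
So the probability of at least one match is 1 − 0.463 = 0.537.

0.537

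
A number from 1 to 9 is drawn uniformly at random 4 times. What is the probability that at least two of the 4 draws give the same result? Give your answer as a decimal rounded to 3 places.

P(all 4 different) = 9/9 · 8/9 · ··· · 6/9 ≈ 0.461.
P(at least two equal) = 1 − 0.461 = 0.539.

0.539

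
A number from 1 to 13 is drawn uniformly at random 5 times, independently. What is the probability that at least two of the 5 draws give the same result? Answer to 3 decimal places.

0.584

P(all 5 different) = 13/13 · 12/13 · ··· · 9/13 ≈ 0.416.
P(at least two equal) = 1 − 0.416 = 0.584.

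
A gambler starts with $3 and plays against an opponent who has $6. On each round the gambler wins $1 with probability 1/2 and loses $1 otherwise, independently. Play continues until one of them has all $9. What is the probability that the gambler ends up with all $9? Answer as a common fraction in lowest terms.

1/3

With a fair step, P(i) = ½P(i−1) + ½P(i+1) with P(0)=0, P(9)=1 has the linear solution P(i) = i/9.
P(3) = 3/9 = 1/3.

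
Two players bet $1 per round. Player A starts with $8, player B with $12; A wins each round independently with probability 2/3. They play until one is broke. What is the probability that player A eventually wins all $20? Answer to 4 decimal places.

0.9961

Let r = q/p = (1/3)/(2/3) = 1/2. The recurrence P(i) = p·P(i+1) + q·P(i−1) with P(0)=0, P(20)=1 gives P(i) = (1 − r^i)/(1 − r^20).
P(8) = (1 − (1/2)^8) / (1 − (1/2)^20) = 69632/69905 ≈ 0.9961.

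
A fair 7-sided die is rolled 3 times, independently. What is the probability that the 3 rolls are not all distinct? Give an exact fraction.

P(all 3 different) = 7/7 · 6/7 · ··· · 5/7 = 30/49.
P(at least two equal) = 1 − 30/49 = 19/49.

19/49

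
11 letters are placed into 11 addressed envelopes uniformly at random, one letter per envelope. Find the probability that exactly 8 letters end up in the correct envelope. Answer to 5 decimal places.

Choose which 8 of the 11 are fixed: C(11,8) = 165 ways.
The remaining 3 must have no fixed point: D(3) = 2.
P = 165·2/39916800 = 1/120960 ≈ 0.00001.

0.00001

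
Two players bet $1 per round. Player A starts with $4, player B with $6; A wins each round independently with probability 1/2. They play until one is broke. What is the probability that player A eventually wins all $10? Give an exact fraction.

2/5

With a fair step, P(i) = ½P(i−1) + ½P(i+1) with P(0)=0, P(10)=1 has the linear solution P(i) = i/10.
P(4) = 4/10 = 2/5.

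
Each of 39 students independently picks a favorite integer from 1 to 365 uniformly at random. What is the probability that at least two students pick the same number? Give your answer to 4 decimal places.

0.8782

It's easier to compute the probability that all 39 are distinct.
P(all distinct) = 365/365 · 364/365 · ··· · 327/365 ≈ 0.1218.
So the probability of at least one match is 1 − 0.1218 = 0.8782.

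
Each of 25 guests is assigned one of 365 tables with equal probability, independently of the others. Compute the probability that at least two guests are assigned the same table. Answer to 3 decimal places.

0.569

It's easier to compute the probability that all 25 are distinct.
P(all distinct) = 365/365 · 364/365 · ··· · 341/365 ≈ 0.431.
So the probability of at least one match is 1 − 0.431 = 0.569.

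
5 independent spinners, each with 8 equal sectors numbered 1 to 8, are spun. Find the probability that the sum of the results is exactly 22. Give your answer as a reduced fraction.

615/8192

There are 8^5 = 32768 equally likely outcomes.
The number of ordered 5-tuples from {1,…,8} summing to 22 is 2460.
P(sum = 22) = 2460/32768 = 615/8192.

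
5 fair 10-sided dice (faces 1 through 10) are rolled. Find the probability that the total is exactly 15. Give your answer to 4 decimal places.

There are 10^5 = 100000 equally likely outcomes.
The number of ordered 5-tuples from {1,…,10} summing to 15 is 996.
P(sum = 15) = 996/100000 = 249/25000 ≈ 0.0100.

0.0100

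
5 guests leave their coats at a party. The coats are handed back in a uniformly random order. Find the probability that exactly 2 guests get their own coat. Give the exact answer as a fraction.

Choose which 2 of the 5 are fixed: C(5,2) = 10 ways.
The remaining 3 must have no fixed point: D(3) = 2.
P = 10·2/120 = 1/6.

1/6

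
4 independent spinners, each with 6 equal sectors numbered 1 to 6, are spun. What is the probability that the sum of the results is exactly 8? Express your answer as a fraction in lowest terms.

There are 6^4 = 1296 equally likely outcomes.
The number of ordered 4-tuples from {1,…,6} summing to 8 is 35.
P(sum = 8) = 35/1296.

35/1296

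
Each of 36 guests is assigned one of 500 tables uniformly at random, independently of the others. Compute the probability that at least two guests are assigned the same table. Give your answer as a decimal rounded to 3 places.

0.725

It's easier to compute the probability that all 36 are distinct.
P(all distinct) = 500/500 · 499/500 · ··· · 465/500 ≈ 0.275.
So the probability of at least one match is 1 − 0.275 = 0.725.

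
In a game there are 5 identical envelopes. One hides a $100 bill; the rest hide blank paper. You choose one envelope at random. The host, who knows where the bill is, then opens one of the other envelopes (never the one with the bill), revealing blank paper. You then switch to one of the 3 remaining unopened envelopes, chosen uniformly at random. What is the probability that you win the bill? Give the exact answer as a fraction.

Your original envelope holds the bill with probability 1/5, so the other 4 collectively hold it with probability 4/5.
The host can always find an empty envelope to open, so this doesn't change that 4/5; it is now spread over the 3 remaining unopened envelopes.
P(win by switching) = (4/5) · (1/3) = 4/15.

4/15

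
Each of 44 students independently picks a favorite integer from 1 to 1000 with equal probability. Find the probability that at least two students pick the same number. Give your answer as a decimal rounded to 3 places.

0.617

It's easier to compute the probability that all 44 are distinct.
P(all distinct) = 1000/1000 · 999/1000 · ··· · 957/1000 ≈ 0.383.
So the probability of at least one match is 1 − 0.383 = 0.617.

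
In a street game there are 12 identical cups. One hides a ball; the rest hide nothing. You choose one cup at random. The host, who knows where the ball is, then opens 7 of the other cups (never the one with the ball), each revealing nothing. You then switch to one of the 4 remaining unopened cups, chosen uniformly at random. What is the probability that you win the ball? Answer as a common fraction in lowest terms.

11/48

Your original cup holds the ball with probability 1/12, so the other 11 collectively hold it with probability 11/12.
The host can always find 7 empty cups to open, so the reveals don't change that 11/12; it is now spread over the 4 remaining unopened cups.
P(win by switching) = (11/12) · (1/4) = 11/48.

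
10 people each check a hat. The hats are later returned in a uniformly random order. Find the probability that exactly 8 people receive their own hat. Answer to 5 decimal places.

Choose which 8 of the 10 are fixed: C(10,8) = 45 ways.
The remaining 2 must have no fixed point: D(2) = 1.
P = 45·1/3628800 = 1/80640 ≈ 0.00001.

0.00001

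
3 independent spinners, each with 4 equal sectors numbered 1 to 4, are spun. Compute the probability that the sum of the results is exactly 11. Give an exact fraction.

3/64

There are 4^3 = 64 equally likely outcomes.
The number of ordered 3-tuples from {1,…,4} summing to 11 is 3.
P(sum = 11) = 3/64.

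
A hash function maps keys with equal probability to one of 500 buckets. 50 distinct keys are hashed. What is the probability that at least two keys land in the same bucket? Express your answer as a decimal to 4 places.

0.9207

It's easier to compute the probability that all 50 are distinct.
P(all distinct) = 500/500 · 499/500 · ··· · 451/500 ≈ 0.0793.
So the probability of at least one match is 1 − 0.0793 = 0.9207.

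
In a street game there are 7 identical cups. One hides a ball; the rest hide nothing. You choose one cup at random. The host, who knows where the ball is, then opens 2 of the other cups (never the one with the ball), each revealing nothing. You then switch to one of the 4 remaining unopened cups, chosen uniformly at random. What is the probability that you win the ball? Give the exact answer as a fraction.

Your original cup holds the ball with probability 1/7, so the other 6 collectively hold it with probability 6/7.
The host can always find 2 empty cups to open, so the reveals don't change that 6/7; it is now spread over the 4 remaining unopened cups.
P(win by switching) = (6/7) · (1/4) = 3/14.

3/14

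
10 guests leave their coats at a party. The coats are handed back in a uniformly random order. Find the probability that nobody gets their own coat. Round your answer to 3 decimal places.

This is the derangement probability: permutations of 10 with no fixed point.
D(10) = 10! · (1 − 1/1! + 1/2! − ··· + (−1)^10/10!) = 1334961.
P = 1334961/3628800 = 16481/44800 ≈ 0.368.

0.368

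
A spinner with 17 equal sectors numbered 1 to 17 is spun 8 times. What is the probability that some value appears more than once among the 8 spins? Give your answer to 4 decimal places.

P(all 8 different) = 17/17 · 16/17 · ··· · 10/17 ≈ 0.1405.
P(at least two equal) = 1 − 0.1405 = 0.8595.

0.8595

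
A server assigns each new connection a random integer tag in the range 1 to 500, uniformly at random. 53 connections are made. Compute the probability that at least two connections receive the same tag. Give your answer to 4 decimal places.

0.9426

It's easier to compute the probability that all 53 are distinct.
P(all distinct) = 500/500 · 499/500 · ··· · 448/500 ≈ 0.0574.
So the probability of at least one match is 1 − 0.0574 = 0.9426.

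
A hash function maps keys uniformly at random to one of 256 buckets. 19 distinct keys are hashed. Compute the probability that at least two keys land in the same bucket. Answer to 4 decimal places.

It's easier to compute the probability that all 19 are distinct.
P(all distinct) = 256/256 · 255/256 · ··· · 238/256 ≈ 0.5043.
So the probability of at least one match is 1 − 0.5043 = 0.4957.

0.4957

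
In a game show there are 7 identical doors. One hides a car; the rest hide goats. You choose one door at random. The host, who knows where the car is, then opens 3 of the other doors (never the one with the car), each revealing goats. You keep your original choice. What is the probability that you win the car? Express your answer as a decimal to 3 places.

0.143

The host can always open 3 empty doors regardless of your choice, so the reveals give no information about your original door.
P(win by staying) = 1/7 ≈ 0.143.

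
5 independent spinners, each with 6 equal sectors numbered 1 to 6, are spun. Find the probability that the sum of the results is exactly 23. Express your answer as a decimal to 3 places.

0.039

There are 6^5 = 7776 equally likely outcomes.
The number of ordered 5-tuples from {1,…,6} summing to 23 is 305.
P(sum = 23) = 305/7776 ≈ 0.039.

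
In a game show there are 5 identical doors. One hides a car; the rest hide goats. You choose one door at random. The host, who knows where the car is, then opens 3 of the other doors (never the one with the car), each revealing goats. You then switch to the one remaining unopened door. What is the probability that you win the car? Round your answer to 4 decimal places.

0.8000

Your original door holds the car with probability 1/5, so the other 4 collectively hold it with probability 4/5.
The host can always find 3 empty doors to open, so the reveals don't change that 4/5; it is now spread over the 1 remaining unopened door.
P(win by switching) = (4/5) · (1/1) = 4/5 ≈ 0.8000.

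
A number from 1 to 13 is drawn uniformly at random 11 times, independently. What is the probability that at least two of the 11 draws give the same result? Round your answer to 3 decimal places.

0.998

P(all 11 different) = 13/13 · 12/13 · ··· · 3/13 ≈ 0.002.
P(at least two equal) = 1 − 0.002 = 0.998.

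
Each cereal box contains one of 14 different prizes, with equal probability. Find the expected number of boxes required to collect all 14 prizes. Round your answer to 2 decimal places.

After i distinct types are collected, each trial gives a new one with probability (14−i)/14, so the expected wait for the next new type is 14/(14−i).
E = 14/14 + 14/13 + 14/12 + 14/11 + 14/10 + 14/9 + 14/8 + 14/7 + 14/6 + 14/5 + 14/4 + 14/3 + 14/2 + 14/1 = 1171733/25740 ≈ 45.52.

45.52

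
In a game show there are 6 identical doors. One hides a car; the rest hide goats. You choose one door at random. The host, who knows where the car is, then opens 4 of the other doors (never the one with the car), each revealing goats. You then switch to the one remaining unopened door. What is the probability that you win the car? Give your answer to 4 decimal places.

0.8333

Your original door holds the car with probability 1/6, so the other 5 collectively hold it with probability 5/6.
The host can always find 4 empty doors to open, so the reveals don't change that 5/6; it is now spread over the 1 remaining unopened door.
P(win by switching) = (5/6) · (1/1) = 5/6 ≈ 0.8333.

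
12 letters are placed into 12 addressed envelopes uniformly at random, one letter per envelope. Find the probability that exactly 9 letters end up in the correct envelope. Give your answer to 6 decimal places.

Choose which 9 of the 12 are fixed: C(12,9) = 220 ways.
The remaining 3 must have no fixed point: D(3) = 2.
P = 220·2/479001600 = 1/1088640 ≈ 0.000001.

0.000001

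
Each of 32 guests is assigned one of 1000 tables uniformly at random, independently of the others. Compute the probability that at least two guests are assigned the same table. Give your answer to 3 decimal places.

0.394

It's easier to compute the probability that all 32 are distinct.
P(all distinct) = 1000/1000 · 999/1000 · ··· · 969/1000 ≈ 0.606.
So the probability of at least one match is 1 − 0.606 = 0.394.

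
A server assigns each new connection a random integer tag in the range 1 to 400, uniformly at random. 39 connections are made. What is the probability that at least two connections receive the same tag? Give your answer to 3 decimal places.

0.853

It's easier to compute the probability that all 39 are distinct.
P(all distinct) = 400/400 · 399/400 · ··· · 362/400 ≈ 0.147.
So the probability of at least one match is 1 − 0.147 = 0.853.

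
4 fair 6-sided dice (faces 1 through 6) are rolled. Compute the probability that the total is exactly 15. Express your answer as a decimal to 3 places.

There are 6^4 = 1296 equally likely outcomes.
The number of ordered 4-tuples from {1,…,6} summing to 15 is 140.
P(sum = 15) = 140/1296 = 35/324 ≈ 0.108.

0.108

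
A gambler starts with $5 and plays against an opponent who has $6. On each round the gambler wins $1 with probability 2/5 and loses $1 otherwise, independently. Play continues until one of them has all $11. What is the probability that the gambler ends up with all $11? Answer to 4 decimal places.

0.0771

Let r = q/p = (3/5)/(2/5) = 3/2. The recurrence P(i) = p·P(i+1) + q·P(i−1) with P(0)=0, P(11)=1 gives P(i) = (1 − r^i)/(1 − r^11).
P(5) = (1 − (3/2)^5) / (1 − (3/2)^11) = 13504/175099 ≈ 0.0771.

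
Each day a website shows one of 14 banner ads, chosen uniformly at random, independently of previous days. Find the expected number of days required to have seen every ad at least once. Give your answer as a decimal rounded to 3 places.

45.522

After i distinct types are collected, each trial gives a new one with probability (14−i)/14, so the expected wait for the next new type is 14/(14−i).
E = 14/14 + 14/13 + 14/12 + 14/11 + 14/10 + 14/9 + 14/8 + 14/7 + 14/6 + 14/5 + 14/4 + 14/3 + 14/2 + 14/1 = 1171733/25740 ≈ 45.522.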